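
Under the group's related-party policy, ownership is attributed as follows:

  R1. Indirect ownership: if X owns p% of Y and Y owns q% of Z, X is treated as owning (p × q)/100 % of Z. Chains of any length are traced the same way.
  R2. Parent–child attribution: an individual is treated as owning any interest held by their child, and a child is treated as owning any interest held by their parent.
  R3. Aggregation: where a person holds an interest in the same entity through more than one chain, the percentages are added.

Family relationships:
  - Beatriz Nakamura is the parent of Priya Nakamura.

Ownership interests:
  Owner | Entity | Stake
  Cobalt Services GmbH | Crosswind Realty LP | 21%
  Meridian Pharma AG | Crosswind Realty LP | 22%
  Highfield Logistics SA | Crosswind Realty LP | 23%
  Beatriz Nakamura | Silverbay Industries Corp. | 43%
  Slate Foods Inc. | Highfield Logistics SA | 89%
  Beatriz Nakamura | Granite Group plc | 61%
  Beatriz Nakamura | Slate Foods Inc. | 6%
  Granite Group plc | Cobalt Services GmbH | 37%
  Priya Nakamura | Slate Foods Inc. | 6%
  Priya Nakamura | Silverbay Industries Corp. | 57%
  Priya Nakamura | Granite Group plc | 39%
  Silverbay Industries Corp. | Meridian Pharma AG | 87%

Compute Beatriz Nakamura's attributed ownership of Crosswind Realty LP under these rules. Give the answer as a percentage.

By parent–child attribution (R2), Beatriz Nakamura is treated as also owning Priya Nakamura's interest in Granite Group plc, giving 61% + 39% = 100%.
By parent–child attribution (R2), Beatriz Nakamura is treated as also owning Priya Nakamura's interest in Silverbay Industries Corp, giving 43% + 57% = 100%.
By parent–child attribution (R2), Beatriz Nakamura is treated as also owning Priya Nakamura's interest in Slate Foods Inc, giving 6% + 6% = 12%.
Chain via Granite Group plc → Cobalt Services GmbH (R1): 100% × 37% × 21% = 7.77% of Crosswind Realty LP.
Chain via Silverbay Industries Corp. → Meridian Pharma AG (R1): 100% × 87% × 22% = 19.14% of Crosswind Realty LP.
Chain via Slate Foods Inc. → Highfield Logistics SA (R1): 12% × 89% × 23% = 2.4564% of Crosswind Realty LP.
Aggregating (R3): 7.77% + 19.14% + 2.4564% = 29.3664%.

29.3664%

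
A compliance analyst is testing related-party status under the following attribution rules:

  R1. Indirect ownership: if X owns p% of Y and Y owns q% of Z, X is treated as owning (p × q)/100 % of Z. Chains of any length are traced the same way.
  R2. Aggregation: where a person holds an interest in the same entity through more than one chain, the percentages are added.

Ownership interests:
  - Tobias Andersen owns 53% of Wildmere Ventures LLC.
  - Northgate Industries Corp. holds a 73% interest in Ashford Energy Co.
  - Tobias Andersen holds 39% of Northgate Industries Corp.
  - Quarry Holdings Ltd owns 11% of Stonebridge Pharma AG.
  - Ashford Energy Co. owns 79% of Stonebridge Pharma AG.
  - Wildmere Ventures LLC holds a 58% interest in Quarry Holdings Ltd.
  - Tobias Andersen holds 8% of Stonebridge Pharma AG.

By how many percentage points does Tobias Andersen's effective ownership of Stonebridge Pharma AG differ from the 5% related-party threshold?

Chain via Northgate Industries Corp. → Ashford Energy Co. (R1): 39% × 73% × 79% = 22.4913% of Stonebridge Pharma AG.
Chain via Wildmere Ventures LLC → Quarry Holdings Ltd (R1): 53% × 58% × 11% = 3.3814% of Stonebridge Pharma AG.
Direct interest in Stonebridge Pharma AG: 8%.
Aggregating (R2): 22.4913% + 3.3814% + 8% = 33.8727%.
33.8727% exceeds the 5% threshold by 28.8727 percentage points.

28.8727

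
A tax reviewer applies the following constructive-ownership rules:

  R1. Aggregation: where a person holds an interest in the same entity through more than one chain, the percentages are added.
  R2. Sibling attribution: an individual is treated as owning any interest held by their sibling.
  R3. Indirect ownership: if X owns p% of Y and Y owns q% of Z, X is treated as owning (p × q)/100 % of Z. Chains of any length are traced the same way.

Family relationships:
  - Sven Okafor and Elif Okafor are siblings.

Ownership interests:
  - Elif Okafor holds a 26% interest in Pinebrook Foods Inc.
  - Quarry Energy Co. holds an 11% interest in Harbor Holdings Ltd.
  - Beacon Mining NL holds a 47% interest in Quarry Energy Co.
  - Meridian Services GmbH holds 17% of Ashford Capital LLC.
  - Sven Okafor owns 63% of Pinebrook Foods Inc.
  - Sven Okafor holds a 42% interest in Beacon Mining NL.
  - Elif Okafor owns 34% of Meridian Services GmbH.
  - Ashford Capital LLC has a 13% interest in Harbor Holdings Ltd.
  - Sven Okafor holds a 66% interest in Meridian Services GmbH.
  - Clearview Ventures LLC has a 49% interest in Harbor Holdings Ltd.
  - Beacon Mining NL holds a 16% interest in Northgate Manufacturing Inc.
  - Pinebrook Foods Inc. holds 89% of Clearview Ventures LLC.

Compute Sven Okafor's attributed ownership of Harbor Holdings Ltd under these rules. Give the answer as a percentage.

43.1943%

By sibling attribution (R2), Sven Okafor is treated as also owning Elif Okafor's interest in Meridian Services GmbH, giving 66% + 34% = 100%.
By sibling attribution (R2), Sven Okafor is treated as also owning Elif Okafor's interest in Pinebrook Foods Inc, giving 63% + 26% = 89%.
Chain via Meridian Services GmbH → Ashford Capital LLC (R3): 100% × 17% × 13% = 2.21% of Harbor Holdings Ltd.
Chain via Pinebrook Foods Inc. → Clearview Ventures LLC (R3): 89% × 89% × 49% = 38.8129% of Harbor Holdings Ltd.
Chain via Beacon Mining NL → Quarry Energy Co. (R3): 42% × 47% × 11% = 2.1714% of Harbor Holdings Ltd.
Aggregating (R1): 2.21% + 38.8129% + 2.1714% = 43.1943%.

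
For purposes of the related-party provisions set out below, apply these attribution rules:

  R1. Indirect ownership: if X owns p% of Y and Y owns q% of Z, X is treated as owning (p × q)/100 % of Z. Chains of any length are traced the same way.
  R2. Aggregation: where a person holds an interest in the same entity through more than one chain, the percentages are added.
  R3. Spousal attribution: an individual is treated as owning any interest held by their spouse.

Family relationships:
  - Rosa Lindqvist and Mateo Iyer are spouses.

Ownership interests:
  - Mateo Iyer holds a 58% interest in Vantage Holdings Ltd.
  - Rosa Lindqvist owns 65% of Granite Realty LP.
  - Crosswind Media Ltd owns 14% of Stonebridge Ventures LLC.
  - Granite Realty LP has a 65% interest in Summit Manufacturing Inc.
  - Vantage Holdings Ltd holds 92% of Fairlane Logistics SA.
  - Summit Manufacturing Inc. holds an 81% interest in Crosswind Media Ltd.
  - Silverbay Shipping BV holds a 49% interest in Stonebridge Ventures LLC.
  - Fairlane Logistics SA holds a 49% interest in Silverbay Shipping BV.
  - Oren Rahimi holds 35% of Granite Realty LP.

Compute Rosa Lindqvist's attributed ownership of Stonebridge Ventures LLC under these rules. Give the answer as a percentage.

By spousal attribution (R3), Rosa Lindqvist is treated as owning Mateo Iyer's 58% interest in Vantage Holdings Ltd.
Chain via Granite Realty LP → Summit Manufacturing Inc. → Crosswind Media Ltd (R1): 65% × 65% × 81% × 14% = 4.79115% of Stonebridge Ventures LLC.
Chain via Vantage Holdings Ltd → Fairlane Logistics SA → Silverbay Shipping BV (R1): 58% × 92% × 49% × 49% = 12.811736% of Stonebridge Ventures LLC.
Aggregating (R2): 4.79115% + 12.811736% = 17.602886%.

17.602886%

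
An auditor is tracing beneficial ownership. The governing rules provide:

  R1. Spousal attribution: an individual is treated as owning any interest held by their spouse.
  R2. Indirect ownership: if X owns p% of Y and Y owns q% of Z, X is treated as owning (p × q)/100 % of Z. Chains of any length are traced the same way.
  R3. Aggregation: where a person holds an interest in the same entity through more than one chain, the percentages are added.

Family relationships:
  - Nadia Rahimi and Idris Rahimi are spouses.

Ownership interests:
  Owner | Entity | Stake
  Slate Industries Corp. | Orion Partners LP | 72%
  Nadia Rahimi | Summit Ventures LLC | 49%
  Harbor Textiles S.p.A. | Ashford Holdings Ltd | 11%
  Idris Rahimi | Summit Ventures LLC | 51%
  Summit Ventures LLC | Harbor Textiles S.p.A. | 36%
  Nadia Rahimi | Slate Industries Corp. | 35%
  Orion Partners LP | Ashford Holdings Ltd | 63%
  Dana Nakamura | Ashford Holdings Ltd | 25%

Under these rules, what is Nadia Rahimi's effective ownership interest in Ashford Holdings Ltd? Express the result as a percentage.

By spousal attribution (R1), Nadia Rahimi is treated as also owning Idris Rahimi's interest in Summit Ventures LLC, giving 49% + 51% = 100%.
Chain via Slate Industries Corp. → Orion Partners LP (R2): 35% × 72% × 63% = 15.876% of Ashford Holdings Ltd.
Chain via Summit Ventures LLC → Harbor Textiles S.p.A. (R2): 100% × 36% × 11% = 3.96% of Ashford Holdings Ltd.
Aggregating (R3): 15.876% + 3.96% = 19.836%.

19.836%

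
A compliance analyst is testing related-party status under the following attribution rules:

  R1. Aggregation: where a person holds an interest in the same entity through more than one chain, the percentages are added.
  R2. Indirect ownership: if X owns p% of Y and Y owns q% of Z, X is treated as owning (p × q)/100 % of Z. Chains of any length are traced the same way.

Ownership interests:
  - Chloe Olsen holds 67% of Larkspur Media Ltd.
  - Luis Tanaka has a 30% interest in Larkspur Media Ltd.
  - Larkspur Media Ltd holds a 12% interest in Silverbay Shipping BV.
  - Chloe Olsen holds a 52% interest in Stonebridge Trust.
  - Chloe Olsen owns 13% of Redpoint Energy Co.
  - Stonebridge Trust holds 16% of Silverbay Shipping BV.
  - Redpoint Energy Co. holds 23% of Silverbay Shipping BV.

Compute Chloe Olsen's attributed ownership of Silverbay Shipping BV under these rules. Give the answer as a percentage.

Chain via Redpoint Energy Co. (R2): 13% × 23% = 2.99% of Silverbay Shipping BV.
Chain via Larkspur Media Ltd (R2): 67% × 12% = 8.04% of Silverbay Shipping BV.
Chain via Stonebridge Trust (R2): 52% × 16% = 8.32% of Silverbay Shipping BV.
Aggregating (R1): 2.99% + 8.04% + 8.32% = 19.35%.

19.35%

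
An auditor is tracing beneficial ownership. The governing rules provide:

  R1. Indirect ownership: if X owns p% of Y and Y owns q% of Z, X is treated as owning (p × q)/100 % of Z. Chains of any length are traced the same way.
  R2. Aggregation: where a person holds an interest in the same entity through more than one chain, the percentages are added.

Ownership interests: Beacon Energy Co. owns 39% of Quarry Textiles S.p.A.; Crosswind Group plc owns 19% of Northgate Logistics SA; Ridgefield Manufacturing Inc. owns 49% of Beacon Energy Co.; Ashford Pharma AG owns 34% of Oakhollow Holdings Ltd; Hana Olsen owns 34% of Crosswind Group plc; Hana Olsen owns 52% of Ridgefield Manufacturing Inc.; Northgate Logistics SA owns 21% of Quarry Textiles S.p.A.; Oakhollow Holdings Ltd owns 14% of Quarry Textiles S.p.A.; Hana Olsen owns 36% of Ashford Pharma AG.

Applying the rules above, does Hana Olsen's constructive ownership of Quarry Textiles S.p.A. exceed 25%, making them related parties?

Chain via Ridgefield Manufacturing Inc. → Beacon Energy Co. (R1): 52% × 49% × 39% = 9.9372% of Quarry Textiles S.p.A.
Chain via Ashford Pharma AG → Oakhollow Holdings Ltd (R1): 36% × 34% × 14% = 1.7136% of Quarry Textiles S.p.A.
Chain via Crosswind Group plc → Northgate Logistics SA (R1): 34% × 19% × 21% = 1.3566% of Quarry Textiles S.p.A.
Aggregating (R2): 9.9372% + 1.7136% + 1.3566% = 13.0074%.
13.0074% does not exceed the 25% threshold, so Hana is not a related party to Quarry Textiles S.p.A.

No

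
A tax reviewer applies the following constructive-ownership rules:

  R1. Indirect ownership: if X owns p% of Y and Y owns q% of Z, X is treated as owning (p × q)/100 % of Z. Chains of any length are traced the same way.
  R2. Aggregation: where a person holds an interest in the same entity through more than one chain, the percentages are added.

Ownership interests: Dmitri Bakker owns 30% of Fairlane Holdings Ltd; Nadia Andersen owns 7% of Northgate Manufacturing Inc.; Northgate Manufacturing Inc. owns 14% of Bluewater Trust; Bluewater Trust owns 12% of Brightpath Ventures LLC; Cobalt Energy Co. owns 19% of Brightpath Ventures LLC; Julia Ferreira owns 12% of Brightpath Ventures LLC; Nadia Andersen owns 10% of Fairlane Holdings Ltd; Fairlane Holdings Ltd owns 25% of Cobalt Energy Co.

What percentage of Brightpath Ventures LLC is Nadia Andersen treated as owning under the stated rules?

Chain via Fairlane Holdings Ltd → Cobalt Energy Co. (R1): 10% × 25% × 19% = 0.475% of Brightpath Ventures LLC.
Chain via Northgate Manufacturing Inc. → Bluewater Trust (R1): 7% × 14% × 12% = 0.1176% of Brightpath Ventures LLC.
Aggregating (R2): 0.475% + 0.1176% = 0.5926%.

0.5926%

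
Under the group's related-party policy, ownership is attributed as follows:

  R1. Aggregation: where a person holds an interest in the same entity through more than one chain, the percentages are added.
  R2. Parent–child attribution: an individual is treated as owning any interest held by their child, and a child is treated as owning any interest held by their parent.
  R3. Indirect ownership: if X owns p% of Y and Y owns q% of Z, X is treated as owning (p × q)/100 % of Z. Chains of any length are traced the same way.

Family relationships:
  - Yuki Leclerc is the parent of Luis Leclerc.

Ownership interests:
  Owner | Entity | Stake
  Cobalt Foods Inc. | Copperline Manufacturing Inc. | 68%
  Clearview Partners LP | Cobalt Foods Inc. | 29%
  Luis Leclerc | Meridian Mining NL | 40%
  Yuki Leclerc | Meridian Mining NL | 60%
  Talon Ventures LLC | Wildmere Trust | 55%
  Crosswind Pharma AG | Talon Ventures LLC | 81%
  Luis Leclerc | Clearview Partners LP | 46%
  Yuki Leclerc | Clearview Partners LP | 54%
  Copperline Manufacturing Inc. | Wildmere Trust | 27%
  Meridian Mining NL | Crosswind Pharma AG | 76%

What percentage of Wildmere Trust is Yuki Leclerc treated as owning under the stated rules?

39.1824%

By parent–child attribution (R2), Yuki Leclerc is treated as also owning Luis Leclerc's interest in Meridian Mining NL, giving 60% + 40% = 100%.
By parent–child attribution (R2), Yuki Leclerc is treated as also owning Luis Leclerc's interest in Clearview Partners LP, giving 54% + 46% = 100%.
Chain via Meridian Mining NL → Crosswind Pharma AG → Talon Ventures LLC (R3): 100% × 76% × 81% × 55% = 33.858% of Wildmere Trust.
Chain via Clearview Partners LP → Cobalt Foods Inc. → Copperline Manufacturing Inc. (R3): 100% × 29% × 68% × 27% = 5.3244% of Wildmere Trust.
Aggregating (R1): 33.858% + 5.3244% = 39.1824%.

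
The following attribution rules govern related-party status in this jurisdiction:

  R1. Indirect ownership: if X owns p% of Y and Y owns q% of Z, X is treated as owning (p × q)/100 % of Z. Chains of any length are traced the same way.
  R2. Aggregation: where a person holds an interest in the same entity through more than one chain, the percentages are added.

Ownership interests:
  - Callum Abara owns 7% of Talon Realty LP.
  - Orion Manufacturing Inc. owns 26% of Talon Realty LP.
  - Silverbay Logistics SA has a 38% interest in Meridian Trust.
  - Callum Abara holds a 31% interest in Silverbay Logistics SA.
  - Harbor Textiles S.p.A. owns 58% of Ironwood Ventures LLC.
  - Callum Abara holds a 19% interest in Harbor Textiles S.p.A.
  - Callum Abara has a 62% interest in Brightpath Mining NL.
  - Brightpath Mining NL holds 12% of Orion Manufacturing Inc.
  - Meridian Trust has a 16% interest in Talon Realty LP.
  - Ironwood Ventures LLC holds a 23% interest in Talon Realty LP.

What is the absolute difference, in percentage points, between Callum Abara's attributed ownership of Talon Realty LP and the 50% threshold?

36.6462

Chain via Harbor Textiles S.p.A. → Ironwood Ventures LLC (R1): 19% × 58% × 23% = 2.5346% of Talon Realty LP.
Chain via Silverbay Logistics SA → Meridian Trust (R1): 31% × 38% × 16% = 1.8848% of Talon Realty LP.
Chain via Brightpath Mining NL → Orion Manufacturing Inc. (R1): 62% × 12% × 26% = 1.9344% of Talon Realty LP.
Direct interest in Talon Realty LP: 7%.
Aggregating (R2): 2.5346% + 1.8848% + 1.9344% + 7% = 13.3538%.
13.3538% falls short of the 50% threshold by 36.6462 percentage points.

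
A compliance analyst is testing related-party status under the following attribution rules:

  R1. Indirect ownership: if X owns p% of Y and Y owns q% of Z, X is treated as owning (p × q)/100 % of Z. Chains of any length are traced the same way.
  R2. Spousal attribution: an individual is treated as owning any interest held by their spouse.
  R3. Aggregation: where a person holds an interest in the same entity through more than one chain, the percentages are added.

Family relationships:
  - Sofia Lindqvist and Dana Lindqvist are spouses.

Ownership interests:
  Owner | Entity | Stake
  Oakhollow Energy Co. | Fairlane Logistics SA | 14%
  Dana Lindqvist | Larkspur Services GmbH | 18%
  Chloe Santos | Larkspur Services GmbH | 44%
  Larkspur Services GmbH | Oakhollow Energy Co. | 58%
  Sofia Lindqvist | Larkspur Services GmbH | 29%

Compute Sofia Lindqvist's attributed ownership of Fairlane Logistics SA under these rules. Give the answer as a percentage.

By spousal attribution (R2), Sofia Lindqvist is treated as also owning Dana Lindqvist's interest in Larkspur Services GmbH, giving 29% + 18% = 47%.
Chain via Larkspur Services GmbH → Oakhollow Energy Co. (R1): 47% × 58% × 14% = 3.8164% of Fairlane Logistics SA.

3.8164%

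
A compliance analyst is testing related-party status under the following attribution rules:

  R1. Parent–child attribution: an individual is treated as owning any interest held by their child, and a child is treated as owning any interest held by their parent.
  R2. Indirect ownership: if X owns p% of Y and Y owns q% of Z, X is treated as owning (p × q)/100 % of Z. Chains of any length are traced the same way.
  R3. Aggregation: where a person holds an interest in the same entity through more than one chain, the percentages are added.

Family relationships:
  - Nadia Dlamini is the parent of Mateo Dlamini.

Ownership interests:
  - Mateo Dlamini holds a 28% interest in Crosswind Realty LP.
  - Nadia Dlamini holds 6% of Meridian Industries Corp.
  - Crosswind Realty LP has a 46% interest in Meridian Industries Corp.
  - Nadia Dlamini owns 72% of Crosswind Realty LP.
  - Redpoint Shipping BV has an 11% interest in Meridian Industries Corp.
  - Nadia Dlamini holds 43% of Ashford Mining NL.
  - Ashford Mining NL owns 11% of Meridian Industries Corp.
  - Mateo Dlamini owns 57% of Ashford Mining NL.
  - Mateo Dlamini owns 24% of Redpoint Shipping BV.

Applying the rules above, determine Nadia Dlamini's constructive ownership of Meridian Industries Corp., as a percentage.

By parent–child attribution (R1), Nadia Dlamini is treated as also owning Mateo Dlamini's interest in Crosswind Realty LP, giving 72% + 28% = 100%.
By parent–child attribution (R1), Nadia Dlamini is treated as also owning Mateo Dlamini's interest in Ashford Mining NL, giving 43% + 57% = 100%.
By parent–child attribution (R1), Nadia Dlamini is treated as owning Mateo Dlamini's 24% interest in Redpoint Shipping BV.
Chain via Crosswind Realty LP (R2): 100% × 46% = 46% of Meridian Industries Corp.
Chain via Ashford Mining NL (R2): 100% × 11% = 11% of Meridian Industries Corp.
Direct interest in Meridian Industries Corp: 6%.
Chain via Redpoint Shipping BV (R2): 24% × 11% = 2.64% of Meridian Industries Corp.
Aggregating (R3): 46% + 11% + 6% + 2.64% = 65.64%.

65.64%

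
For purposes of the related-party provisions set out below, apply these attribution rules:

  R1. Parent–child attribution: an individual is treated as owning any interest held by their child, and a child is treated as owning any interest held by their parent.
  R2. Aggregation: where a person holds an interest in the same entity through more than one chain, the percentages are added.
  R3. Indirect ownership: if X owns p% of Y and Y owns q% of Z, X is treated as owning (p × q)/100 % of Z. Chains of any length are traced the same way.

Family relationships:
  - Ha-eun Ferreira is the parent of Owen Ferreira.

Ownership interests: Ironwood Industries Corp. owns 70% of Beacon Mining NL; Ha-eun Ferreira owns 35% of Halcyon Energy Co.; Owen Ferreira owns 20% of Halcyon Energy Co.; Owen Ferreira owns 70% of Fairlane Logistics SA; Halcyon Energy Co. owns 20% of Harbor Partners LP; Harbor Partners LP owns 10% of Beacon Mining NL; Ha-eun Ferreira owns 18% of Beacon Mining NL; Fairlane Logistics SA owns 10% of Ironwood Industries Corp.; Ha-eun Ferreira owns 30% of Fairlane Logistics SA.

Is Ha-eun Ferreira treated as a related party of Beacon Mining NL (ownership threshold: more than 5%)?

By parent–child attribution (R1), Ha-eun Ferreira is treated as also owning Owen Ferreira's interest in Fairlane Logistics SA, giving 30% + 70% = 100%.
By parent–child attribution (R1), Ha-eun Ferreira is treated as also owning Owen Ferreira's interest in Halcyon Energy Co, giving 35% + 20% = 55%.
Chain via Fairlane Logistics SA → Ironwood Industries Corp. (R3): 100% × 10% × 70% = 7% of Beacon Mining NL.
Chain via Halcyon Energy Co. → Harbor Partners LP (R3): 55% × 20% × 10% = 1.1% of Beacon Mining NL.
Direct interest in Beacon Mining NL: 18%.
Aggregating (R2): 7% + 1.1% + 18% = 26.1%.
26.1% exceeds the 5% threshold, so Ha-eun is a related party to Beacon Mining NL.

Yes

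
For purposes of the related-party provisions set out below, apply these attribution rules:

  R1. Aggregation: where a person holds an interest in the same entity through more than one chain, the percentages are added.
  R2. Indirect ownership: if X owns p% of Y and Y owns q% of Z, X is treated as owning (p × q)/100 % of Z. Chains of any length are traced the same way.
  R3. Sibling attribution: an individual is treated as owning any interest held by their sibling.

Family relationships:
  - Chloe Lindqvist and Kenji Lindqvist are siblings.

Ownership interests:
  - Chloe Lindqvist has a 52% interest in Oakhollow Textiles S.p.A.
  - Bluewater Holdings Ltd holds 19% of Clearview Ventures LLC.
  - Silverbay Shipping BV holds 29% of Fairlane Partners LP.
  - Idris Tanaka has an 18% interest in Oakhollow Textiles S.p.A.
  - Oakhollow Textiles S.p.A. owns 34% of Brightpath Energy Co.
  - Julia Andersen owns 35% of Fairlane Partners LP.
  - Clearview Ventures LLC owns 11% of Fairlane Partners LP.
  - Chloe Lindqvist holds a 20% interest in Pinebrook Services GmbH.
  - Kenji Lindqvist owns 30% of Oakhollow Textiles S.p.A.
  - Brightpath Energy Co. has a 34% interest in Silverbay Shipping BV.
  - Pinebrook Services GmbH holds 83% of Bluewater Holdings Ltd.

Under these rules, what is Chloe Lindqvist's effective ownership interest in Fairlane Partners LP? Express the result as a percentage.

3.095908%

By sibling attribution (R3), Chloe Lindqvist is treated as also owning Kenji Lindqvist's interest in Oakhollow Textiles S.p.A, giving 52% + 30% = 82%.
Chain via Oakhollow Textiles S.p.A. → Brightpath Energy Co. → Silverbay Shipping BV (R2): 82% × 34% × 34% × 29% = 2.748968% of Fairlane Partners LP.
Chain via Pinebrook Services GmbH → Bluewater Holdings Ltd → Clearview Ventures LLC (R2): 20% × 83% × 19% × 11% = 0.34694% of Fairlane Partners LP.
Aggregating (R1): 2.748968% + 0.34694% = 3.095908%.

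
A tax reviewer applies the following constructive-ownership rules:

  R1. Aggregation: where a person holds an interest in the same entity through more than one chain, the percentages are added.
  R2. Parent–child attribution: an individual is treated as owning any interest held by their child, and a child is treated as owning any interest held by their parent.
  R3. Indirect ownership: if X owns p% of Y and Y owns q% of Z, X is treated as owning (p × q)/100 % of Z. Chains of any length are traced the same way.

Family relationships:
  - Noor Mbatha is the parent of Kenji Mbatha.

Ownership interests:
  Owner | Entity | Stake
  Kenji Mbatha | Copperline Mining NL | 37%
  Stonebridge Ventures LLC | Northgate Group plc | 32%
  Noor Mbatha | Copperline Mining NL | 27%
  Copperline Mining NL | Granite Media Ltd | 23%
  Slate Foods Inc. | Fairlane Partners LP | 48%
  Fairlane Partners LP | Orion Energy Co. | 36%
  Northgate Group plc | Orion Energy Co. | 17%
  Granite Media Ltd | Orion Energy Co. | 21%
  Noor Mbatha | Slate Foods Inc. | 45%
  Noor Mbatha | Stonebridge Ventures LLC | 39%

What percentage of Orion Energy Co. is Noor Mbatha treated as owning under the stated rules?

By parent–child attribution (R2), Noor Mbatha is treated as also owning Kenji Mbatha's interest in Copperline Mining NL, giving 27% + 37% = 64%.
Chain via Stonebridge Ventures LLC → Northgate Group plc (R3): 39% × 32% × 17% = 2.1216% of Orion Energy Co.
Chain via Slate Foods Inc. → Fairlane Partners LP (R3): 45% × 48% × 36% = 7.776% of Orion Energy Co.
Chain via Copperline Mining NL → Granite Media Ltd (R3): 64% × 23% × 21% = 3.0912% of Orion Energy Co.
Aggregating (R1): 2.1216% + 7.776% + 3.0912% = 12.9888%.

12.9888%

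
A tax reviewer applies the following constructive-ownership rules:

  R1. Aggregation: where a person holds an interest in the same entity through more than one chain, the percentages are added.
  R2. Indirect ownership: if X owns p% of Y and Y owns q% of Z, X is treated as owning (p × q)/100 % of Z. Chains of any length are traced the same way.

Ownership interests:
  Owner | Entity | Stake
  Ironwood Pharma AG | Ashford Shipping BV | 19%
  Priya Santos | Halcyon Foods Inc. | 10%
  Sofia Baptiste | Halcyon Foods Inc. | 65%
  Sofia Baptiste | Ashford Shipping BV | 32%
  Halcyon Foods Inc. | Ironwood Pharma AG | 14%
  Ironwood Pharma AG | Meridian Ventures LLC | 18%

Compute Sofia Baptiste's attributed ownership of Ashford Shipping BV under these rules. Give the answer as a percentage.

33.729%

Chain via Halcyon Foods Inc. → Ironwood Pharma AG (R2): 65% × 14% × 19% = 1.729% of Ashford Shipping BV.
Direct interest in Ashford Shipping BV: 32%.
Aggregating (R1): 1.729% + 32% = 33.729%.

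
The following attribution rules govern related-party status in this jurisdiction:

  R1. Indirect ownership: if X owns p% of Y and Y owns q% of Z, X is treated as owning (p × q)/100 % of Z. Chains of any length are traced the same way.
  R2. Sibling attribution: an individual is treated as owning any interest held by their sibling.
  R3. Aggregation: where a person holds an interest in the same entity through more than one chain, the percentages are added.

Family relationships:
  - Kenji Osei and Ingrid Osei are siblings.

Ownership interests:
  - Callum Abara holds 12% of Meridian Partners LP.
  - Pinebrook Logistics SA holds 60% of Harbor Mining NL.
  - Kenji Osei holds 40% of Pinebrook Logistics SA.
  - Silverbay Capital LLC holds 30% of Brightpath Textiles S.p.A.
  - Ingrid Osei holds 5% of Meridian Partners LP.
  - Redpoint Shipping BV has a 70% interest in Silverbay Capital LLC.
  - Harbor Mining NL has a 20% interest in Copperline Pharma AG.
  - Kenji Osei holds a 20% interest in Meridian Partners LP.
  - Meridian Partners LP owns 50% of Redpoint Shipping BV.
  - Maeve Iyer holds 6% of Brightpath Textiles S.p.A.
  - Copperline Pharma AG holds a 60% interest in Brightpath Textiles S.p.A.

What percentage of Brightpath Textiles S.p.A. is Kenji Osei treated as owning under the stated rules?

By sibling attribution (R2), Kenji Osei is treated as also owning Ingrid Osei's interest in Meridian Partners LP, giving 20% + 5% = 25%.
Chain via Pinebrook Logistics SA → Harbor Mining NL → Copperline Pharma AG (R1): 40% × 60% × 20% × 60% = 2.88% of Brightpath Textiles S.p.A.
Chain via Meridian Partners LP → Redpoint Shipping BV → Silverbay Capital LLC (R1): 25% × 50% × 70% × 30% = 2.625% of Brightpath Textiles S.p.A.
Aggregating (R3): 2.88% + 2.625% = 5.505%.

5.505%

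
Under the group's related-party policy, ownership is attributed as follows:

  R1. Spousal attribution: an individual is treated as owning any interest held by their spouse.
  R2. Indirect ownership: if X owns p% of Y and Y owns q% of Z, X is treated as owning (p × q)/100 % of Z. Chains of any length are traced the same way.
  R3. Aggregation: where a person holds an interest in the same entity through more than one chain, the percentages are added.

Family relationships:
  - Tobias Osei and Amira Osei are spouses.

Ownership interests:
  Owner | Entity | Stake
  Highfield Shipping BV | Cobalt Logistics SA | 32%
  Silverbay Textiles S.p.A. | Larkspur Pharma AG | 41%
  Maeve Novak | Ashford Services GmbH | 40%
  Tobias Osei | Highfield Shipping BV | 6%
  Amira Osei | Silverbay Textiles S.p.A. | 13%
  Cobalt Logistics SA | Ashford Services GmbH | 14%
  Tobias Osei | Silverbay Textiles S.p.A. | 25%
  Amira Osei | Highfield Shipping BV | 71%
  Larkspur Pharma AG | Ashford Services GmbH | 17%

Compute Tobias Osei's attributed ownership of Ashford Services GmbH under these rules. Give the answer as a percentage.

By spousal attribution (R1), Tobias Osei is treated as also owning Amira Osei's interest in Highfield Shipping BV, giving 6% + 71% = 77%.
By spousal attribution (R1), Tobias Osei is treated as also owning Amira Osei's interest in Silverbay Textiles S.p.A, giving 25% + 13% = 38%.
Chain via Highfield Shipping BV → Cobalt Logistics SA (R2): 77% × 32% × 14% = 3.4496% of Ashford Services GmbH.
Chain via Silverbay Textiles S.p.A. → Larkspur Pharma AG (R2): 38% × 41% × 17% = 2.6486% of Ashford Services GmbH.
Aggregating (R3): 3.4496% + 2.6486% = 6.0982%.

6.0982%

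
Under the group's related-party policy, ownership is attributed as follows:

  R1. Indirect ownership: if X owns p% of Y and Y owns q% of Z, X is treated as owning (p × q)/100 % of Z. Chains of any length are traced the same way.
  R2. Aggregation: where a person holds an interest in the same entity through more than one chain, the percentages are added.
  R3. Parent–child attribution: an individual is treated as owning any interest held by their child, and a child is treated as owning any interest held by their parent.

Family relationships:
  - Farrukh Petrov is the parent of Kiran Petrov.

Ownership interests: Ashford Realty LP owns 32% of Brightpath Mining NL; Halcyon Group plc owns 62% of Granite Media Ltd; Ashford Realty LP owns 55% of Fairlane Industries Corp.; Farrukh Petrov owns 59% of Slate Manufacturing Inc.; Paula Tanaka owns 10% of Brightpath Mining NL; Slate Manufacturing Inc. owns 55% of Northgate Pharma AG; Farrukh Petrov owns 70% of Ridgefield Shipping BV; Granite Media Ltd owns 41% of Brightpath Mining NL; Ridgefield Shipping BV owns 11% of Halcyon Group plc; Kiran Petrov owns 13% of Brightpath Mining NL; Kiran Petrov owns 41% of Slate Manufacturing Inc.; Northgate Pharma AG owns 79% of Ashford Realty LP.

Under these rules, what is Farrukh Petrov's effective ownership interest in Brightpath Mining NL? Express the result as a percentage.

28.86134%

By parent–child attribution (R3), Farrukh Petrov is treated as also owning Kiran Petrov's interest in Slate Manufacturing Inc, giving 59% + 41% = 100%.
By parent–child attribution (R3), Farrukh Petrov is treated as owning Kiran Petrov's 13% interest in Brightpath Mining NL.
Chain via Slate Manufacturing Inc. → Northgate Pharma AG → Ashford Realty LP (R1): 100% × 55% × 79% × 32% = 13.904% of Brightpath Mining NL.
Chain via Ridgefield Shipping BV → Halcyon Group plc → Granite Media Ltd (R1): 70% × 11% × 62% × 41% = 1.95734% of Brightpath Mining NL.
Direct interest in Brightpath Mining NL: 13%.
Aggregating (R2): 13.904% + 1.95734% + 13% = 28.86134%.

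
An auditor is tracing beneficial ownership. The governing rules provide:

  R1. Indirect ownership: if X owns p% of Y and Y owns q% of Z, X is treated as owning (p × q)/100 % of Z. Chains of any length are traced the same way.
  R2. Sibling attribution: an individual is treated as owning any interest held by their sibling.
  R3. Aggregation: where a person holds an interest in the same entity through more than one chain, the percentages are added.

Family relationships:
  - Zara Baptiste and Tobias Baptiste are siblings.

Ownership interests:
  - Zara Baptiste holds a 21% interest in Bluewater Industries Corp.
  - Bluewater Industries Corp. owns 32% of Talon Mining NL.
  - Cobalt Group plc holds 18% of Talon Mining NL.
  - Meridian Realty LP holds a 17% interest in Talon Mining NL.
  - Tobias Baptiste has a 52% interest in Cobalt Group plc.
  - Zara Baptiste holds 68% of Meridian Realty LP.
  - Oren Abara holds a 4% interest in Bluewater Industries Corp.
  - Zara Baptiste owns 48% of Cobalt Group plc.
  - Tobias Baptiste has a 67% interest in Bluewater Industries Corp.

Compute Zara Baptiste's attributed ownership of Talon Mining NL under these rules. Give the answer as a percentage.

By sibling attribution (R2), Zara Baptiste is treated as also owning Tobias Baptiste's interest in Cobalt Group plc, giving 48% + 52% = 100%.
By sibling attribution (R2), Zara Baptiste is treated as also owning Tobias Baptiste's interest in Bluewater Industries Corp, giving 21% + 67% = 88%.
Chain via Cobalt Group plc (R1): 100% × 18% = 18% of Talon Mining NL.
Chain via Bluewater Industries Corp. (R1): 88% × 32% = 28.16% of Talon Mining NL.
Chain via Meridian Realty LP (R1): 68% × 17% = 11.56% of Talon Mining NL.
Aggregating (R3): 18% + 28.16% + 11.56% = 57.72%.

57.72%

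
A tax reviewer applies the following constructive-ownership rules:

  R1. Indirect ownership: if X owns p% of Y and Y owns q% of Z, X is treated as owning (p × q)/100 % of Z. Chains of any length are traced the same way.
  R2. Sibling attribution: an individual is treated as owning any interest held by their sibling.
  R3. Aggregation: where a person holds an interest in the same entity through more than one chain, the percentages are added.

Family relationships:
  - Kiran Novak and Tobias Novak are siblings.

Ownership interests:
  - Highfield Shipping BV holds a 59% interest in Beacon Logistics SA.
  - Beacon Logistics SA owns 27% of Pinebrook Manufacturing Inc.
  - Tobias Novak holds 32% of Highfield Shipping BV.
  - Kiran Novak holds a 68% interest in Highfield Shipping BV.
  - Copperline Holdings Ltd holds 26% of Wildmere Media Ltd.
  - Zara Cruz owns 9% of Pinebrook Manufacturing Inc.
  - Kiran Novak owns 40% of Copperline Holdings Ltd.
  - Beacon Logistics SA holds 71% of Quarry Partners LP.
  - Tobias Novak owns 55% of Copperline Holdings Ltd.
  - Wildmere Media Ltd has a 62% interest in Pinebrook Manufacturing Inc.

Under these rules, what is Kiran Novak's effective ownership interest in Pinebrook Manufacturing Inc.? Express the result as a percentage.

31.244%

By sibling attribution (R2), Kiran Novak is treated as also owning Tobias Novak's interest in Highfield Shipping BV, giving 68% + 32% = 100%.
By sibling attribution (R2), Kiran Novak is treated as also owning Tobias Novak's interest in Copperline Holdings Ltd, giving 40% + 55% = 95%.
Chain via Highfield Shipping BV → Beacon Logistics SA (R1): 100% × 59% × 27% = 15.93% of Pinebrook Manufacturing Inc.
Chain via Copperline Holdings Ltd → Wildmere Media Ltd (R1): 95% × 26% × 62% = 15.314% of Pinebrook Manufacturing Inc.
Aggregating (R3): 15.93% + 15.314% = 31.244%.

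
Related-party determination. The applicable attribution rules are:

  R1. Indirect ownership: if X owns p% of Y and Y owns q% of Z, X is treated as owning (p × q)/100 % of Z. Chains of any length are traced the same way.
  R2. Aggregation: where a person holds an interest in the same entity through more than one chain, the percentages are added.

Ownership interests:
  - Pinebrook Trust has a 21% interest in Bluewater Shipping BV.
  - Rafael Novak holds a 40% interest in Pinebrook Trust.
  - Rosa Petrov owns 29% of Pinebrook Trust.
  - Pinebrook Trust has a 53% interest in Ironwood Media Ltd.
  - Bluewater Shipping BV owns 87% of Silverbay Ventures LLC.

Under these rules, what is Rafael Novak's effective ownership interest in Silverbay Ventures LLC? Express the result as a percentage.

7.308%

Chain via Pinebrook Trust → Bluewater Shipping BV (R1): 40% × 21% × 87% = 7.308% of Silverbay Ventures LLC.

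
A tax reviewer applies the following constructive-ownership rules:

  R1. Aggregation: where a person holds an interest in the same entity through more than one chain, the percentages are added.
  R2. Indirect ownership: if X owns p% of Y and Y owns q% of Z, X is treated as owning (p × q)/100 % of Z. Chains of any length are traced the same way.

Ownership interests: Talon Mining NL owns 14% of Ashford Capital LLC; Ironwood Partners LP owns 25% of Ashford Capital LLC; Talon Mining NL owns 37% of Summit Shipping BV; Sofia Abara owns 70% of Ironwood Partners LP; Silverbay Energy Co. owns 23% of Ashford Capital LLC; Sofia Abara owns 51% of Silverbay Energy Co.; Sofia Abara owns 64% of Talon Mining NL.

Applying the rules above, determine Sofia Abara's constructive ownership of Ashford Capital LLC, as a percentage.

38.19%

Chain via Ironwood Partners LP (R2): 70% × 25% = 17.5% of Ashford Capital LLC.
Chain via Talon Mining NL (R2): 64% × 14% = 8.96% of Ashford Capital LLC.
Chain via Silverbay Energy Co. (R2): 51% × 23% = 11.73% of Ashford Capital LLC.
Aggregating (R1): 17.5% + 8.96% + 11.73% = 38.19%.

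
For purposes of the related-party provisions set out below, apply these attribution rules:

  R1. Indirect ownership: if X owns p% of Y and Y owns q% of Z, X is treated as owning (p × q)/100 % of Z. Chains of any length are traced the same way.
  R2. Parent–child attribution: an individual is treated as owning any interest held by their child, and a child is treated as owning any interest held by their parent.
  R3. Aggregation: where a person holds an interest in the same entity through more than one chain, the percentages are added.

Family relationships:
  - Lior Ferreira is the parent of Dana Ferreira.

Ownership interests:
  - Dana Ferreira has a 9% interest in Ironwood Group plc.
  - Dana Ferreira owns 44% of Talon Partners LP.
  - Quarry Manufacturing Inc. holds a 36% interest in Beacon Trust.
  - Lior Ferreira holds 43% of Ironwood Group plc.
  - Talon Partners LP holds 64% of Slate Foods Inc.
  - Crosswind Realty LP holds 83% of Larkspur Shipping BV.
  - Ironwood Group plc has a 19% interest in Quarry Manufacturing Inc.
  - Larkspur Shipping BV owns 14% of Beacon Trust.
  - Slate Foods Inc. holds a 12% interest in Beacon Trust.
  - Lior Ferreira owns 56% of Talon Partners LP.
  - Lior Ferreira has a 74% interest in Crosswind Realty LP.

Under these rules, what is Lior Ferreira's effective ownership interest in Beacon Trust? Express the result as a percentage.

By parent–child attribution (R2), Lior Ferreira is treated as also owning Dana Ferreira's interest in Talon Partners LP, giving 56% + 44% = 100%.
By parent–child attribution (R2), Lior Ferreira is treated as also owning Dana Ferreira's interest in Ironwood Group plc, giving 43% + 9% = 52%.
Chain via Talon Partners LP → Slate Foods Inc. (R1): 100% × 64% × 12% = 7.68% of Beacon Trust.
Chain via Crosswind Realty LP → Larkspur Shipping BV (R1): 74% × 83% × 14% = 8.5988% of Beacon Trust.
Chain via Ironwood Group plc → Quarry Manufacturing Inc. (R1): 52% × 19% × 36% = 3.5568% of Beacon Trust.
Aggregating (R3): 7.68% + 8.5988% + 3.5568% = 19.8356%.

19.8356%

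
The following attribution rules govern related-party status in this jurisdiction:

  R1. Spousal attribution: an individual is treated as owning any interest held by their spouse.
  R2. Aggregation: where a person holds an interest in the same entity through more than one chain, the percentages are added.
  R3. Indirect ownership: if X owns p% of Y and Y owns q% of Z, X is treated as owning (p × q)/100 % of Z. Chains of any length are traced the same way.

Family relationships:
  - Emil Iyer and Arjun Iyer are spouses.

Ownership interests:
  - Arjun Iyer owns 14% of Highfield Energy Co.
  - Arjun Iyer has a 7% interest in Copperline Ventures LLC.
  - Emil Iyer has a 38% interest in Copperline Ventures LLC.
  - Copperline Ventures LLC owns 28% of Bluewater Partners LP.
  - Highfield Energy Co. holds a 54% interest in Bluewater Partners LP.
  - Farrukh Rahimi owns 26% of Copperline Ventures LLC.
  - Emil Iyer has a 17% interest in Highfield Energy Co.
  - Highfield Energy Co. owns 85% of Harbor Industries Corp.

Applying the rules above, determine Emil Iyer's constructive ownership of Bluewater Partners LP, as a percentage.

By spousal attribution (R1), Emil Iyer is treated as also owning Arjun Iyer's interest in Copperline Ventures LLC, giving 38% + 7% = 45%.
By spousal attribution (R1), Emil Iyer is treated as also owning Arjun Iyer's interest in Highfield Energy Co, giving 17% + 14% = 31%.
Chain via Copperline Ventures LLC (R3): 45% × 28% = 12.6% of Bluewater Partners LP.
Chain via Highfield Energy Co. (R3): 31% × 54% = 16.74% of Bluewater Partners LP.
Aggregating (R2): 12.6% + 16.74% = 29.34%.

29.34%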